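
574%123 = 82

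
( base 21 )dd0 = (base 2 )1011101110110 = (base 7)23340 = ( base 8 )13566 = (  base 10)6006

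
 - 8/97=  - 8/97 = -0.08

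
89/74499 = 89/74499=0.00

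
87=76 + 11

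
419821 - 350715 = 69106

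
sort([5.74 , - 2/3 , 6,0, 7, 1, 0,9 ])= [ - 2/3, 0,0, 1, 5.74,6, 7 , 9 ] 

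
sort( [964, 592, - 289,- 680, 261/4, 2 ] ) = [ - 680, - 289, 2, 261/4, 592,964]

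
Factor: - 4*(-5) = 20 = 2^2*5^1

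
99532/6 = 16588 + 2/3=16588.67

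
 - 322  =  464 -786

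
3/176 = 3/176 = 0.02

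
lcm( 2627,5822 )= 215414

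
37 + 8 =45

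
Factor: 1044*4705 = 4912020  =  2^2*3^2 * 5^1*29^1*941^1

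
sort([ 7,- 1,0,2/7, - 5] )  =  [ - 5, - 1, 0, 2/7, 7] 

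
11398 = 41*278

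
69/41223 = 23/13741= 0.00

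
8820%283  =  47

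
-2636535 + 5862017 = 3225482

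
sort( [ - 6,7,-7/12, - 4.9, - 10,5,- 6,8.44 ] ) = [ - 10, -6,-6, - 4.9 ,  -  7/12,5,7,8.44] 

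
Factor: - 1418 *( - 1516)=2149688= 2^3*379^1 * 709^1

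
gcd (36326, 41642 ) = 886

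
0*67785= 0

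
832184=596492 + 235692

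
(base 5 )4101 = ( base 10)526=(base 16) 20E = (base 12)37A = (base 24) LM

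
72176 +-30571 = 41605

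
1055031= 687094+367937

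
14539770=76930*189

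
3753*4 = 15012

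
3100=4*775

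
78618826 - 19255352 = 59363474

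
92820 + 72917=165737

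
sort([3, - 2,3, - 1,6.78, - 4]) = [ - 4, - 2, - 1 , 3, 3, 6.78]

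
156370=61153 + 95217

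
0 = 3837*0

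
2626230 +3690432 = 6316662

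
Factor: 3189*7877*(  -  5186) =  - 130271039058 = - 2^1*3^1*1063^1*2593^1*7877^1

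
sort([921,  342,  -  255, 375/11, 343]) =[ - 255, 375/11, 342, 343,921] 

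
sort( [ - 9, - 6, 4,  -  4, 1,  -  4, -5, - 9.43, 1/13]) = [  -  9.43, - 9, - 6, - 5, - 4,  -  4, 1/13, 1,4]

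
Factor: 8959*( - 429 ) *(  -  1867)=7175648337 = 3^1*11^1*13^1*17^2*31^1*1867^1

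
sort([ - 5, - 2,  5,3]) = [ - 5, - 2,  3, 5 ] 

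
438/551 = 438/551 = 0.79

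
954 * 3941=3759714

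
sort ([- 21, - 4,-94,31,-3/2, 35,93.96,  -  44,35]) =[- 94,-44,- 21, - 4, -3/2,31,35,35, 93.96 ]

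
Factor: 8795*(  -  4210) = - 37026950 = - 2^1*5^2*421^1*1759^1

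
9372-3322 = 6050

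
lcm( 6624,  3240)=298080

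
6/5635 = 6/5635= 0.00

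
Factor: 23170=2^1*5^1* 7^1*331^1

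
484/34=242/17 = 14.24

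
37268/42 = 2662/3 = 887.33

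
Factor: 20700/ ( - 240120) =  - 2^( - 1)*5^1*29^( - 1) = -5/58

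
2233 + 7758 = 9991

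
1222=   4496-3274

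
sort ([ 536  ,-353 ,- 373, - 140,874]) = [ - 373,-353, - 140,536,  874 ]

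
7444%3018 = 1408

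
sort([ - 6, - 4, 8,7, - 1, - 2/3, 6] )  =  [ - 6, - 4, - 1 ,-2/3,  6 , 7, 8] 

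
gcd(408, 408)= 408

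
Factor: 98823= 3^1*32941^1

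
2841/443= 2841/443 = 6.41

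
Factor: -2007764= - 2^2*11^1 * 45631^1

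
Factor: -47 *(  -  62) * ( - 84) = - 2^3 * 3^1*7^1 * 31^1*47^1 =- 244776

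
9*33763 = 303867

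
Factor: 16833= 3^1*31^1*181^1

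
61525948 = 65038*946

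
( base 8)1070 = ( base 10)568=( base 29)jh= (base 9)701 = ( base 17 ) 1G7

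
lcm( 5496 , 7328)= 21984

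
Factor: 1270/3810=1/3=3^( - 1 ) 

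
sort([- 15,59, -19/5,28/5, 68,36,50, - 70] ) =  [ - 70, - 15, - 19/5,28/5,  36,50, 59 , 68 ] 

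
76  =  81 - 5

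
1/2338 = 1/2338 = 0.00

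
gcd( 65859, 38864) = 1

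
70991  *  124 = 8802884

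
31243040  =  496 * 62990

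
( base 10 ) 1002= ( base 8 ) 1752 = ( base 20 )2A2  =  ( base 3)1101010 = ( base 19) 2EE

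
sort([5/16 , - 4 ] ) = [-4 , 5/16]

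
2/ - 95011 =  - 2/95011 = - 0.00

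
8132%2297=1241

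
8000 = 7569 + 431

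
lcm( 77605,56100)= 4656300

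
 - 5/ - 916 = 5/916 = 0.01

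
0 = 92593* 0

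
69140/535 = 129 + 25/107 = 129.23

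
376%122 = 10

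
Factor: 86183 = 86183^1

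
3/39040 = 3/39040 = 0.00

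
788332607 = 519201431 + 269131176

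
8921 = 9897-976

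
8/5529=8/5529 = 0.00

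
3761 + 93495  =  97256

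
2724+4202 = 6926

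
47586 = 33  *1442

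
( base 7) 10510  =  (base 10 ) 2653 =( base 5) 41103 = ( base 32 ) 2IT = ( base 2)101001011101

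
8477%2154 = 2015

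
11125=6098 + 5027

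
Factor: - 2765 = -5^1*7^1*79^1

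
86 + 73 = 159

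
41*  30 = 1230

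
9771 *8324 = 81333804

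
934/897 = 1 +37/897 = 1.04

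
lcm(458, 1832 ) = 1832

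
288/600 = 12/25 =0.48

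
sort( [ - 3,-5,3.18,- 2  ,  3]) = [-5, - 3,  -  2,3,3.18 ]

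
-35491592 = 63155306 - 98646898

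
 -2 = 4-6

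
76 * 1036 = 78736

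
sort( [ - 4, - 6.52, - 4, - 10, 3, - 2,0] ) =[  -  10,-6.52 ,  -  4,-4, - 2, 0, 3 ] 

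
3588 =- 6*(- 598 ) 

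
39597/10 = 39597/10 = 3959.70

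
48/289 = 48/289 = 0.17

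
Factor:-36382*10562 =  - 2^2*5281^1*18191^1 = - 384266684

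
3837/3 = 1279 = 1279.00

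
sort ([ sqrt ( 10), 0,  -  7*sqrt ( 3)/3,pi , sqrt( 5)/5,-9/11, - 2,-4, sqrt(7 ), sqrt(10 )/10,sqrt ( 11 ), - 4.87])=[ - 4.87,- 7 * sqrt(3 ) /3, - 4, - 2,-9/11, 0,  sqrt(10 ) /10,sqrt( 5 )/5, sqrt(7), pi, sqrt(10),sqrt(11)] 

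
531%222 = 87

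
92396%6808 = 3892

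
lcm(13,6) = 78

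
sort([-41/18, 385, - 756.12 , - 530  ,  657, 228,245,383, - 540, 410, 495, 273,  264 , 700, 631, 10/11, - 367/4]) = [-756.12, - 540, - 530, - 367/4, - 41/18 , 10/11, 228,245,  264, 273, 383, 385, 410,495, 631,657, 700]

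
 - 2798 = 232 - 3030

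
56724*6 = 340344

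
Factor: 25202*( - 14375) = - 2^1*5^4 * 23^1*12601^1  =  - 362278750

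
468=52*9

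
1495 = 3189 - 1694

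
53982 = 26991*2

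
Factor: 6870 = 2^1*3^1*5^1*229^1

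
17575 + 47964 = 65539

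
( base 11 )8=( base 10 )8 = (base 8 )10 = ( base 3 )22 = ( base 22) 8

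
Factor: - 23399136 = - 2^5 * 3^2*113^1 * 719^1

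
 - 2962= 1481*(-2)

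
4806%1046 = 622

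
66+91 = 157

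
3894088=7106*548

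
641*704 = 451264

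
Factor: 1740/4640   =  2^(-3)*3^1  =  3/8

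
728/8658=28/333 = 0.08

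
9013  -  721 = 8292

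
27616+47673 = 75289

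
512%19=18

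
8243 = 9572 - 1329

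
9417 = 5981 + 3436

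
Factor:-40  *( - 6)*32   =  7680 = 2^9 * 3^1*5^1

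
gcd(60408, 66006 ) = 18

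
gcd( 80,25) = 5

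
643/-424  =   - 2 + 205/424 =- 1.52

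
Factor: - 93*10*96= - 89280  =  -2^6*3^2*5^1 * 31^1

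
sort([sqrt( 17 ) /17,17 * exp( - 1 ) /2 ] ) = [ sqrt (17) /17, 17 * exp( - 1 )/2 ]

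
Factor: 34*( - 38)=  - 2^2*17^1 * 19^1= - 1292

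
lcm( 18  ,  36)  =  36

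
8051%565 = 141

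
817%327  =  163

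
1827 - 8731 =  - 6904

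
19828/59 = 19828/59 =336.07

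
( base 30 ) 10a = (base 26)190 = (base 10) 910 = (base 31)tb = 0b1110001110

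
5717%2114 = 1489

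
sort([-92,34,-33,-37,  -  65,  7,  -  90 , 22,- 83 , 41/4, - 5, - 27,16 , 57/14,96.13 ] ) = [ - 92,-90,-83, - 65, - 37,-33,- 27, - 5 , 57/14, 7, 41/4,16,22,34,96.13] 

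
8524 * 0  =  0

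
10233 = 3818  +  6415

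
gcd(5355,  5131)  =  7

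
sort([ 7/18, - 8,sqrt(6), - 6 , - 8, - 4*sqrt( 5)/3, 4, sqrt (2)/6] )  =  [ - 8, - 8, -6,-4*sqrt( 5) /3,sqrt(2)/6,7/18, sqrt( 6 ),4 ]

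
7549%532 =101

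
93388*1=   93388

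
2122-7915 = -5793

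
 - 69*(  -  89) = 6141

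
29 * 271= 7859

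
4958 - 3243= 1715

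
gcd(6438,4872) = 174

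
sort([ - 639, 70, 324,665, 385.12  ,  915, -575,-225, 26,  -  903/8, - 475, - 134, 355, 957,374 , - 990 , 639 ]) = [ - 990,  -  639, - 575, - 475, - 225, - 134,- 903/8, 26,70, 324,355,374, 385.12, 639 , 665, 915, 957]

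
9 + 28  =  37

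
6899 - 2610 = 4289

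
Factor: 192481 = 71^1*2711^1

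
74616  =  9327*8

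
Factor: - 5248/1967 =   -  2^7*7^( - 1 )*41^1*281^( - 1 )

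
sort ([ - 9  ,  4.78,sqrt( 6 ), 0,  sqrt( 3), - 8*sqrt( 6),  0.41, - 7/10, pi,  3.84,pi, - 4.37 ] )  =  [-8*sqrt( 6 ), - 9, - 4.37,-7/10, 0, 0.41,sqrt( 3),sqrt(6 ),pi,pi,  3.84,4.78 ] 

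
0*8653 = 0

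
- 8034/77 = - 8034/77 = - 104.34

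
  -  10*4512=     -  45120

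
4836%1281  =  993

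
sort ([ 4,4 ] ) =[ 4,4]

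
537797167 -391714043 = 146083124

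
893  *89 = 79477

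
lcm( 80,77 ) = 6160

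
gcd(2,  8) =2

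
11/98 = 11/98 = 0.11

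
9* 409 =3681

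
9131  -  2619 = 6512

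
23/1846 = 23/1846 = 0.01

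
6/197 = 6/197 = 0.03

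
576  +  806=1382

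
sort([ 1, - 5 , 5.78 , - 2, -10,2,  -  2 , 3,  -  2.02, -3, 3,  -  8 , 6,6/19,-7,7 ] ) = [ - 10,  -  8, - 7, - 5 , -3,  -  2.02, - 2,  -  2,6/19, 1,2,3,3, 5.78, 6 , 7 ] 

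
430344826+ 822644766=1252989592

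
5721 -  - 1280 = 7001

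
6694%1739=1477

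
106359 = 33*3223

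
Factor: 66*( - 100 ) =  - 2^3*3^1*5^2*11^1=- 6600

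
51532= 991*52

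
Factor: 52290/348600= 3/20 = 2^( - 2 )*3^1 *5^( - 1 ) 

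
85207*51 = 4345557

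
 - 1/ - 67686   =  1/67686 = 0.00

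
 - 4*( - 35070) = 140280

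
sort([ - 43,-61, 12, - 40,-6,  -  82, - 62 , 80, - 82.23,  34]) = [ - 82.23 ,-82, - 62, - 61 , -43, - 40,- 6,12,  34,  80]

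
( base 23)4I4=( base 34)26i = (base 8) 4746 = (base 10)2534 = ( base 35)22e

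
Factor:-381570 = -2^1*3^1*5^1*7^1*23^1*79^1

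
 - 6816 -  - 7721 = 905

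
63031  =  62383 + 648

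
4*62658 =250632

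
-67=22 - 89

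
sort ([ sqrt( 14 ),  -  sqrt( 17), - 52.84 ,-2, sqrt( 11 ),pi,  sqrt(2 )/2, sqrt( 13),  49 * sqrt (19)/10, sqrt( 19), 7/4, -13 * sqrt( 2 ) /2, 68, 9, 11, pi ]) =[-52.84, -13*  sqrt ( 2) /2, - sqrt(17), - 2, sqrt(2 )/2, 7/4, pi, pi, sqrt( 11), sqrt(13),sqrt( 14), sqrt( 19) , 9 , 11,49 * sqrt(19 ) /10, 68 ] 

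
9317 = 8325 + 992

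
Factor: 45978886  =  2^1*23^1*999541^1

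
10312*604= 6228448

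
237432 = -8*(-29679)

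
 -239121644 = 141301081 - 380422725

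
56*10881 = 609336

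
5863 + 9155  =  15018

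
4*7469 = 29876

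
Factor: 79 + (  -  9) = 2^1*5^1 * 7^1 = 70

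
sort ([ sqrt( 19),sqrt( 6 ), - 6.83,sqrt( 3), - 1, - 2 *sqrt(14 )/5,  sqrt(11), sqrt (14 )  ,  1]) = [ - 6.83, - 2 * sqrt( 14 )/5,  -  1, 1, sqrt( 3), sqrt( 6), sqrt(11 ), sqrt(14 ), sqrt( 19 ) ]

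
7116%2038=1002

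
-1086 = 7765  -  8851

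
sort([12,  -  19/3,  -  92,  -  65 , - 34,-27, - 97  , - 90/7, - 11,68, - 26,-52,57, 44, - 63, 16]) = [-97, - 92, - 65,  -  63, - 52 , - 34,-27,-26,  -  90/7, - 11, -19/3,12,16, 44,57,68 ]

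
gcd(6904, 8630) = 1726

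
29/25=29/25 = 1.16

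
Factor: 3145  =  5^1*17^1 * 37^1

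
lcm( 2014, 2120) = 40280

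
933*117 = 109161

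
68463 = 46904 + 21559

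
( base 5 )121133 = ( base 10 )4543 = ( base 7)16150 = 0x11BF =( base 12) 2767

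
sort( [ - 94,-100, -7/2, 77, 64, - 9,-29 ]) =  [ - 100, - 94, -29, - 9, - 7/2,  64, 77] 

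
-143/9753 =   -  143/9753 = - 0.01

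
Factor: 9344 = 2^7*73^1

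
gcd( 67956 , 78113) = 7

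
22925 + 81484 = 104409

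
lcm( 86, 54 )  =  2322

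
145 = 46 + 99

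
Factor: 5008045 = 5^1*7^2 * 20441^1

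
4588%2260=68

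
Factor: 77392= 2^4*7^1*691^1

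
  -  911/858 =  - 2 + 805/858 = - 1.06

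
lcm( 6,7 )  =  42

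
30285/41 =30285/41 = 738.66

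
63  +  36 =99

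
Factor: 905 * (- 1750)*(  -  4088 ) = 6474370000=   2^4 *5^4  *  7^2 * 73^1*181^1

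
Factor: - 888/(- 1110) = 4/5=2^2* 5^(-1 )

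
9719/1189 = 8 + 207/1189 =8.17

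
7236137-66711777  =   - 59475640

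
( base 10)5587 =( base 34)4sb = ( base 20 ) DJ7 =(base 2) 1010111010011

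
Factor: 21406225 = 5^2*856249^1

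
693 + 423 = 1116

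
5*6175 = 30875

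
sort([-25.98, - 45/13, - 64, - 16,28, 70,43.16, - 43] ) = [ - 64,-43,-25.98, - 16, - 45/13, 28,43.16,  70]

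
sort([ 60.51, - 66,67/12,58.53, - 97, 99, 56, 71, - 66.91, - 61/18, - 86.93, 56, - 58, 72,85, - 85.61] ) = [ - 97, - 86.93, - 85.61, - 66.91,-66,-58, - 61/18,  67/12, 56, 56,  58.53, 60.51 , 71,72, 85,99 ] 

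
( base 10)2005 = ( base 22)433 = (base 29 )2b4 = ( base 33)1RP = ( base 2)11111010101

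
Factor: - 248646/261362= - 3^1*29^1*1429^1* 130681^( - 1 )=-124323/130681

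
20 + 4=24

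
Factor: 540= 2^2*3^3*5^1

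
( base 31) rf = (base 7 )2325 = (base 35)oc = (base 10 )852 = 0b1101010100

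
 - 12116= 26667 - 38783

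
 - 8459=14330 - 22789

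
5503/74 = 5503/74 = 74.36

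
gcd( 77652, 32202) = 18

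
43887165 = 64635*679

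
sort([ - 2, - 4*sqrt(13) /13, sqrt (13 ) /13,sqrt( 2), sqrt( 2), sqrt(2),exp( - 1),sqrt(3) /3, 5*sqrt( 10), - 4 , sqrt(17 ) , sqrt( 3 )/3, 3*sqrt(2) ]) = [ - 4 , - 2 , - 4*sqrt ( 13 )/13 , sqrt(13 ) /13, exp( - 1), sqrt(3)/3 , sqrt(3)/3 , sqrt(2),  sqrt( 2),sqrt( 2 ), sqrt( 17),  3*sqrt(2), 5*sqrt( 10 )]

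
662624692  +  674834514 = 1337459206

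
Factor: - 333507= - 3^1*19^1*5851^1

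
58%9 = 4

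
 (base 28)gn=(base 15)216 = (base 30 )fl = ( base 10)471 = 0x1D7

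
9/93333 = 3/31111 = 0.00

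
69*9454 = 652326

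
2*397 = 794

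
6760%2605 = 1550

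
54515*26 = 1417390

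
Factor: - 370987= - 349^1*1063^1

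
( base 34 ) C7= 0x19f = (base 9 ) 511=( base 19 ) 12G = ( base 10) 415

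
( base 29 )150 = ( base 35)S6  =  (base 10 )986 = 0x3da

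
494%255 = 239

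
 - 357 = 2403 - 2760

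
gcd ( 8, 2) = 2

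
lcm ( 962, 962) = 962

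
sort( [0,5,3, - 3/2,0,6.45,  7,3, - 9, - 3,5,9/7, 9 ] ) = [ - 9, - 3, -3/2,0,0,9/7,3, 3,5,5,6.45 , 7,9 ] 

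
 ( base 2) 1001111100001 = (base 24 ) 8K1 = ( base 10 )5089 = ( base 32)4v1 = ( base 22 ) ab7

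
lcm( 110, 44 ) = 220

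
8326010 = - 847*( - 9830 )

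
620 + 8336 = 8956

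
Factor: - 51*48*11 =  - 2^4*3^2 * 11^1*17^1  =  -26928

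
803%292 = 219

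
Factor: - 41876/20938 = - 2=   - 2^1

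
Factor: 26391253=7^2 * 538597^1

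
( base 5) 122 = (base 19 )1i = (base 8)45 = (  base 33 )14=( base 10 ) 37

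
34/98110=17/49055 = 0.00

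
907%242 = 181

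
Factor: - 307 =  - 307^1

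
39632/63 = 39632/63 = 629.08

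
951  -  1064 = -113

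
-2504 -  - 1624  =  - 880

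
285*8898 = 2535930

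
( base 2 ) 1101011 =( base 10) 107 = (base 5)412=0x6B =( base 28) 3n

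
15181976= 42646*356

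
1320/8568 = 55/357 = 0.15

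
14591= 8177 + 6414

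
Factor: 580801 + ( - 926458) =  -  3^1*13^1*8863^1=-345657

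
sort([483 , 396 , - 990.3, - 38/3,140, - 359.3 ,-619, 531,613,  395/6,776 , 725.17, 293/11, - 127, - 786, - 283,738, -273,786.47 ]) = [- 990.3, - 786, - 619, - 359.3,- 283, - 273, - 127 ,  -  38/3, 293/11,395/6, 140,396  ,  483,531, 613,725.17, 738,776,786.47]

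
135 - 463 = - 328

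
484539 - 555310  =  -70771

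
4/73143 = 4/73143 = 0.00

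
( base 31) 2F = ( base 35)27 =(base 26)2P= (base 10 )77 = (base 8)115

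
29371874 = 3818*7693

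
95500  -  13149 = 82351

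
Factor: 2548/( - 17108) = - 7/47 = - 7^1*47^( - 1 ) 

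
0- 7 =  - 7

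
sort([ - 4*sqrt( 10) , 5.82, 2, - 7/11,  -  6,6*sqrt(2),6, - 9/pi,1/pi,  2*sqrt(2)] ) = [-4*sqrt(10), - 6, - 9/pi,-7/11, 1/pi , 2,2 * sqrt (2),5.82,  6,6*sqrt(2) ]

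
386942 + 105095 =492037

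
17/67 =17/67 = 0.25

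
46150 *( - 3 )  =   - 138450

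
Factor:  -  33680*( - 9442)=318006560 = 2^5*  5^1*421^1*4721^1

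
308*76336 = 23511488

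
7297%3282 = 733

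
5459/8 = 682  +  3/8= 682.38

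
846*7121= 6024366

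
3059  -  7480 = - 4421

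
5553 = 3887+1666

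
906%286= 48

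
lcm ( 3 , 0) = 0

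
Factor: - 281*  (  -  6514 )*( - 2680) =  - 2^4*5^1*67^1 * 281^1*3257^1=- 4905563120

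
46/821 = 46/821 =0.06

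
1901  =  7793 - 5892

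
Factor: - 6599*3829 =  - 25267571 = - 7^1*547^1  *6599^1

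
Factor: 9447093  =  3^2*1049677^1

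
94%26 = 16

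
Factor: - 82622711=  - 29^1 * 281^1*10139^1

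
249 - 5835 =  - 5586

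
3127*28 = 87556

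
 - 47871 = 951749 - 999620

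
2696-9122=-6426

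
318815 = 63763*5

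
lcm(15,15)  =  15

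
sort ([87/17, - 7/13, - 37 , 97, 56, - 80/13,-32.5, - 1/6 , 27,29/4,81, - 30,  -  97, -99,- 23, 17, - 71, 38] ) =[ - 99,-97, - 71, - 37,  -  32.5, - 30, - 23,  -  80/13,-7/13, - 1/6,87/17, 29/4,  17,27, 38 , 56, 81,  97]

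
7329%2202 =723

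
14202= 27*526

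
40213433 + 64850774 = 105064207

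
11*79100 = 870100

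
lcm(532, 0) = 0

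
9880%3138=466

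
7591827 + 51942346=59534173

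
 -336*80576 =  -27073536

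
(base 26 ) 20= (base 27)1p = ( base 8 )64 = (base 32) 1K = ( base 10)52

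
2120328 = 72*29449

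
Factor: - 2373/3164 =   -  3/4 = -  2^ ( - 2 )*3^1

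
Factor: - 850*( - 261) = 2^1*3^2*5^2 * 17^1*29^1  =  221850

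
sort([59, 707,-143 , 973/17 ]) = [ - 143 , 973/17,59,707]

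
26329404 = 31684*831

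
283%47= 1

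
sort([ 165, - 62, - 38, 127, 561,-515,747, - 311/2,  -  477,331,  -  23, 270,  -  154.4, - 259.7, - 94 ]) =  [ - 515,  -  477, - 259.7, - 311/2 , - 154.4, - 94, - 62,-38 , - 23,127, 165,  270, 331  ,  561,747 ]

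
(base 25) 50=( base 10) 125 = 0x7d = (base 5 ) 1000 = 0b1111101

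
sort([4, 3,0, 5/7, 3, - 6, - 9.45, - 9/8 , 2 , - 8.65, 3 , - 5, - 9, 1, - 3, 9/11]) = [-9.45,  -  9, - 8.65, - 6, - 5, - 3, - 9/8, 0, 5/7,  9/11, 1, 2, 3, 3, 3,  4]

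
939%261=156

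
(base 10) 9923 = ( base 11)7501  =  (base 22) KB1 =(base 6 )113535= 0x26c3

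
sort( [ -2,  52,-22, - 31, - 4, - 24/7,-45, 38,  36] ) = [  -  45, -31, - 22, - 4, - 24/7, - 2,  36, 38, 52] 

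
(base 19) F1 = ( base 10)286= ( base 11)240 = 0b100011110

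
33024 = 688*48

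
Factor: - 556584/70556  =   - 2^1*3^1 * 7^1*31^ (-1 ) *569^(  -  1 )*3313^1 = - 139146/17639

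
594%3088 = 594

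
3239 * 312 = 1010568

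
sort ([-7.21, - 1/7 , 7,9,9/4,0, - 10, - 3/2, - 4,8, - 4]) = [ - 10,-7.21 , - 4, - 4, - 3/2, - 1/7, 0 , 9/4, 7 , 8,9 ] 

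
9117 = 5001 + 4116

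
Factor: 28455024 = 2^4 * 3^1* 13^1*31^1*1471^1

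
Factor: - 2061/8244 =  - 1/4=-2^ (-2)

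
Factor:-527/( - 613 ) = 17^1*31^1*613^(-1 ) 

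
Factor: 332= 2^2* 83^1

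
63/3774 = 21/1258= 0.02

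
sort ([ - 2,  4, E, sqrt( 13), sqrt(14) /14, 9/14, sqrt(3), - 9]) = [ - 9,  -  2,sqrt( 14) /14, 9/14  ,  sqrt(3),  E,sqrt(13 ),4] 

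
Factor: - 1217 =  - 1217^1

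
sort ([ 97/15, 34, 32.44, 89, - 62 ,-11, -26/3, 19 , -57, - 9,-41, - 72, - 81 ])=[- 81, - 72,  -  62,  -  57, - 41,  -  11, - 9, -26/3,97/15, 19 , 32.44, 34,  89 ]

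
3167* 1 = 3167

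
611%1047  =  611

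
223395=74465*3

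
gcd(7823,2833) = 1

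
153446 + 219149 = 372595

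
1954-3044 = - 1090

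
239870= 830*289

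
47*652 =30644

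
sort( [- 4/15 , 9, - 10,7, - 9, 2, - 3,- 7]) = [ -10, -9, - 7, -3, - 4/15, 2,  7,9]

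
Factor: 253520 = 2^4*5^1*  3169^1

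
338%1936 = 338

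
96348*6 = 578088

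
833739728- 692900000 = 140839728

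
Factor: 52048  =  2^4*3253^1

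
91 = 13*7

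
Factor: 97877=13^1 * 7529^1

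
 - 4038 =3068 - 7106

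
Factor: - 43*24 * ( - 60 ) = 61920 = 2^5*3^2*5^1* 43^1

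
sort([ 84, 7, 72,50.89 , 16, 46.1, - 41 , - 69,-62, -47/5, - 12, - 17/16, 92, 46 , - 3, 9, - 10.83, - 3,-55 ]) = [ - 69, - 62, - 55,- 41,- 12, - 10.83, - 47/5, - 3, - 3, - 17/16,7, 9, 16,46  ,  46.1,50.89,  72, 84,92] 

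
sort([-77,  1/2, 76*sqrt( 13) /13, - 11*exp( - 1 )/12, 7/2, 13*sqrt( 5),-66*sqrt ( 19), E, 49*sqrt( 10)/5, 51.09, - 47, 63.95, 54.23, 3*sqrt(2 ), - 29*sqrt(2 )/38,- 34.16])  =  [ - 66* sqrt(19 ),-77, - 47, - 34.16, - 29*sqrt( 2 ) /38, -11 * exp ( - 1)/12, 1/2, E, 7/2, 3*sqrt ( 2 ), 76*sqrt( 13) /13, 13*sqrt( 5) , 49*sqrt( 10)/5,  51.09, 54.23, 63.95]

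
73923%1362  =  375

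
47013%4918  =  2751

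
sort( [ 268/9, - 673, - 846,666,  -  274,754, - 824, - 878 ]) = [ - 878, - 846, - 824, - 673, - 274, 268/9, 666,754] 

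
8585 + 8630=17215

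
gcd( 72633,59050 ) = 1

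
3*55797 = 167391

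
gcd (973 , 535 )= 1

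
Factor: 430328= 2^3*53791^1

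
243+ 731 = 974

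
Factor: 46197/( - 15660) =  - 59/20= - 2^( -2 ) * 5^ (-1 )*59^1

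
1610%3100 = 1610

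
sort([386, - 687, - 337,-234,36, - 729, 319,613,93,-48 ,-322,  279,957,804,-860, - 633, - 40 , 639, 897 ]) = [  -  860,- 729, - 687, - 633, - 337, - 322 , - 234, - 48, - 40,36, 93,279, 319,  386,  613 , 639,  804 , 897,957 ]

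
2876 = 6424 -3548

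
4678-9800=-5122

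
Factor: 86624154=2^1*3^6*19^1*53^1*  59^1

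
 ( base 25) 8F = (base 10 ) 215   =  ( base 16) d7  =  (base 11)186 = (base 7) 425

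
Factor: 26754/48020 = 39/70 = 2^( - 1)*3^1*5^( - 1)*7^( - 1)*13^1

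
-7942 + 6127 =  - 1815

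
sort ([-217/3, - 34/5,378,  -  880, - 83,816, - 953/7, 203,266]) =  [ - 880, - 953/7,-83, - 217/3,-34/5,203 , 266,378, 816 ]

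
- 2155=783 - 2938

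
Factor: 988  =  2^2*13^1*19^1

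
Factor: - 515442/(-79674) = 317/49 = 7^( - 2)*317^1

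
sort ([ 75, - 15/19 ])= [ - 15/19,75]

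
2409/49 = 49+8/49  =  49.16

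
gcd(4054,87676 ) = 2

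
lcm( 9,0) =0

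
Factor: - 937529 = -43^1 * 21803^1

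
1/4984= 1/4984 = 0.00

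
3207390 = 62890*51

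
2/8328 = 1/4164 = 0.00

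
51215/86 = 595 + 45/86 = 595.52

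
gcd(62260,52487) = 1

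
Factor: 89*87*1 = 3^1*29^1*89^1=7743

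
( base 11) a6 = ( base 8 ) 164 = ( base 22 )56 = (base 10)116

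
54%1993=54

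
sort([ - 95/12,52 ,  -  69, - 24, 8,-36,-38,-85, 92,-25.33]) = [ - 85,-69,-38 ,- 36,-25.33 ,-24, - 95/12, 8, 52,92]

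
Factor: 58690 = 2^1*5^1*5869^1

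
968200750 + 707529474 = 1675730224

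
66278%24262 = 17754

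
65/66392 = 65/66392 = 0.00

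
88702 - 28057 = 60645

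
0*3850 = 0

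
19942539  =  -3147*(-6337)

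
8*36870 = 294960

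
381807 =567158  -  185351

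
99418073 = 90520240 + 8897833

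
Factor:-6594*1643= - 2^1*3^1*7^1*31^1*53^1*157^1  =  -10833942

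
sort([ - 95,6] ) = [ - 95,6 ] 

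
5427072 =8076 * 672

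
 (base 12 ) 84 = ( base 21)4g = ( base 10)100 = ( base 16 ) 64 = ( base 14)72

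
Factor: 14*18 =2^2*3^2*7^1=   252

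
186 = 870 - 684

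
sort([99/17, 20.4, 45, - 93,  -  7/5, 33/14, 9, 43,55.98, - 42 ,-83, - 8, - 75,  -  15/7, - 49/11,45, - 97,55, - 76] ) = [- 97, - 93, - 83,  -  76, - 75, -42, - 8, - 49/11, - 15/7, - 7/5,33/14, 99/17, 9, 20.4, 43, 45, 45,55,55.98]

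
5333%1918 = 1497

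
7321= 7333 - 12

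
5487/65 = 84 + 27/65 = 84.42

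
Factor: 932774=2^1 *67^1 * 6961^1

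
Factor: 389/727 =389^1*727^(  -  1)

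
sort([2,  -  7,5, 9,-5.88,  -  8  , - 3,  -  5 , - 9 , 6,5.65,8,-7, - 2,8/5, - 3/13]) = [ - 9, - 8,  -  7 , -7,-5.88, - 5, -3,-2, - 3/13,8/5, 2,  5,  5.65, 6,8, 9] 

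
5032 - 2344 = 2688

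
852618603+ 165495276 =1018113879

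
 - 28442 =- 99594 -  - 71152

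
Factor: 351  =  3^3*13^1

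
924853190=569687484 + 355165706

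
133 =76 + 57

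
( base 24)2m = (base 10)70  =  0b1000110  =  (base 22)34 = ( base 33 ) 24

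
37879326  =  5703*6642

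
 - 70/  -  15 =4 + 2/3  =  4.67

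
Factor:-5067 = -3^2*563^1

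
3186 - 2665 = 521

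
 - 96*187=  - 17952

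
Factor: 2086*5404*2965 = 2^3*5^1*7^2*149^1*193^1*593^1  =  33423685960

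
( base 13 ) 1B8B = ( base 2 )1000001001011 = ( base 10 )4171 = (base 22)8DD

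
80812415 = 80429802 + 382613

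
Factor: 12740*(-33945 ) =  - 2^2*3^1*5^2*7^2*13^1*  31^1*73^1 = -432459300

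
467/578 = 467/578 = 0.81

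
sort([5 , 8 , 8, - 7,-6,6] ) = [ - 7, - 6, 5,6,8,  8 ]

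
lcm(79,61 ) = 4819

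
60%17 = 9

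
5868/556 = 10 + 77/139 = 10.55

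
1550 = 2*775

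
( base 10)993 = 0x3E1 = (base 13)5B5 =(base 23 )1K4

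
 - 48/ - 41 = 48/41 = 1.17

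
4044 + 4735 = 8779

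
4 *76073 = 304292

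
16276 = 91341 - 75065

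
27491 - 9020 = 18471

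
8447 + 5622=14069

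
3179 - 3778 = -599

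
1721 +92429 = 94150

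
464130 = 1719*270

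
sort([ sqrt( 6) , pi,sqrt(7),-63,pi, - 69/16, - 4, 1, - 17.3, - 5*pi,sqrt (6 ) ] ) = [ - 63, - 17.3, - 5*pi, -69/16, - 4,1,sqrt( 6),sqrt(6 ),sqrt(7 ), pi,pi] 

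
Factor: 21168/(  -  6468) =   -  36/11 = - 2^2*3^2 * 11^( -1 )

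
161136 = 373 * 432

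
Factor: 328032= 2^5 * 3^2*17^1*67^1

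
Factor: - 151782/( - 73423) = 2^1*3^1*7^( - 1)*17^(  -  1) * 41^1  =  246/119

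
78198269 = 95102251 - 16903982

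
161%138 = 23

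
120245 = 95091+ 25154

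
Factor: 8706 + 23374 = 32080 = 2^4*5^1*401^1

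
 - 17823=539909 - 557732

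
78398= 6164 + 72234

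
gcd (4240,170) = 10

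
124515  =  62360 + 62155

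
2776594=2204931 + 571663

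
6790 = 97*70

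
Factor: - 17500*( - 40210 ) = 703675000=2^3*5^5*7^1*4021^1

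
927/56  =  16 + 31/56  =  16.55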